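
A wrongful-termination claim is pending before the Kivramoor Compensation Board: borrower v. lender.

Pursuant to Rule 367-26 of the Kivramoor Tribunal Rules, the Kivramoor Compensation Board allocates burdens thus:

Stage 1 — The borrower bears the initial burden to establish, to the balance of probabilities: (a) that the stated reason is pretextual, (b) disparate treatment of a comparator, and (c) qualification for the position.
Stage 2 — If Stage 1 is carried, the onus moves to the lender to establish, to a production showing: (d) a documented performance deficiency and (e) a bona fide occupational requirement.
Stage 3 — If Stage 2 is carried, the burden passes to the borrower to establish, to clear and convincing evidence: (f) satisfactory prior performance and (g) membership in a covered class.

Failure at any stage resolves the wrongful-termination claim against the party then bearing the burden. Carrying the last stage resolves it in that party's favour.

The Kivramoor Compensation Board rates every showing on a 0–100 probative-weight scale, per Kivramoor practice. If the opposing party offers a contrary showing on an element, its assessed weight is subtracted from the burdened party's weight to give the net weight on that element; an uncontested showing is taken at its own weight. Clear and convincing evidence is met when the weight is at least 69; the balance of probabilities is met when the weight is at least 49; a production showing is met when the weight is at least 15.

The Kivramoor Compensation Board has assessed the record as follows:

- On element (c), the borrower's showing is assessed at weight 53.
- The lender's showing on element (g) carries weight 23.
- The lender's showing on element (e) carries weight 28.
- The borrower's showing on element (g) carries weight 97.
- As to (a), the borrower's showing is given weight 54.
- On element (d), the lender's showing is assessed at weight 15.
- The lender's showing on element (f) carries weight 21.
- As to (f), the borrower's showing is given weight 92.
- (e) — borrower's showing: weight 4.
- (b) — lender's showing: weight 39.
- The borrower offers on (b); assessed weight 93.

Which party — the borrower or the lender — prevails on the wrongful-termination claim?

Stage 1 — burden on borrower; standard: the balance of probabilities (weight is at least 49).
    (a): 54 ≥ 49 [met]
    (b): 93 − 39 = 54 ≥ 49 [met]
    (c): 53 ≥ 49 [met]
  All elements met. The burden passes to the lender.
Stage 2 — burden on lender; standard: a production showing (weight is at least 15).
    (d): 15 ≥ 15 [met]
    (e): 28 − 4 = 24 ≥ 15 [met]
  The lender carries Stage 2; the borrower now bears the burden.
Stage 3 — burden on borrower; standard: clear and convincing evidence (weight is at least 69).
    (f): 92 − 21 = 71 ≥ 69 [met]
    (g): 97 − 23 = 74 ≥ 69 [met]
  The borrower carries the last stage.
All stages carried — the borrower prevails.

borrower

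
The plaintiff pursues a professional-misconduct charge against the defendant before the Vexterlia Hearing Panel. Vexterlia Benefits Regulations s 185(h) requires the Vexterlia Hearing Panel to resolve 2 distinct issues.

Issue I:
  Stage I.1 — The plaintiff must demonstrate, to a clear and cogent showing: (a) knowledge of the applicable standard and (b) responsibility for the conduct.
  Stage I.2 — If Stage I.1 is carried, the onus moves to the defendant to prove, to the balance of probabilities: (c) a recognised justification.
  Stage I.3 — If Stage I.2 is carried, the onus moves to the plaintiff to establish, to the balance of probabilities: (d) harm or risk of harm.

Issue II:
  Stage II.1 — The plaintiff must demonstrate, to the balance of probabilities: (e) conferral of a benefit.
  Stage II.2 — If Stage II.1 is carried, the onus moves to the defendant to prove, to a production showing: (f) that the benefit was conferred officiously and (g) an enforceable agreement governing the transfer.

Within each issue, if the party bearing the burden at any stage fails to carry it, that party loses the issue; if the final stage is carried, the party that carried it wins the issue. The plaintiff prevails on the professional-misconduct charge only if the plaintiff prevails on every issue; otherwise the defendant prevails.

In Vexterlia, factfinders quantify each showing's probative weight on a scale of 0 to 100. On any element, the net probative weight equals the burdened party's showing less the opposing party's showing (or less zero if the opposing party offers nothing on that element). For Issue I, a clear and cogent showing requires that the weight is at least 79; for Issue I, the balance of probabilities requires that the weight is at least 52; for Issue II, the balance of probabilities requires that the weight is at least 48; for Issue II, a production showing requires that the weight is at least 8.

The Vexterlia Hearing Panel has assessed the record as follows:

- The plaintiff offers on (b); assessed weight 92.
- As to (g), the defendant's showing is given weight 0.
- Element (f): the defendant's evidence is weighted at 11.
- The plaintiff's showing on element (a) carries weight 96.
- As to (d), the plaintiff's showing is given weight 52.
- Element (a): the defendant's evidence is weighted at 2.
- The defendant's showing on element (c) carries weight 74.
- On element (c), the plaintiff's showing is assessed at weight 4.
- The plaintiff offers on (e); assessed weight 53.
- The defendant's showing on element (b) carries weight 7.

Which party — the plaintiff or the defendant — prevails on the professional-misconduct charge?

plaintiff

— Issue I —
Stage I.1 (plaintiff, a clear and cogent showing, weight is at least 79): (a) net 96−2=94 ≥ 79 — meets; (b) net 92−7=85 ≥ 79 — meets.
  The plaintiff carries Stage I.1; the defendant now bears the burden.
Stage I.2 (defendant, the balance of probabilities, weight is at least 52): (c) net 74−4=70 ≥ 52 — meets.
  The defendant carries Stage I.2; the plaintiff now bears the burden.
Stage I.3 (plaintiff, the balance of probabilities, weight is at least 52): (d) 52 ≥ 52 — meets.
  Stage I.3 carried; the final stage is satisfied.
Every stage carried; the plaintiff prevails on this issue.
— Issue II —
Stage II.1 — burden on plaintiff; standard: the balance of probabilities (weight is at least 48).
    (e): 53 ≥ 48 [met]
  All elements met. The burden passes to the defendant.
Stage II.2 — burden on defendant; standard: a production showing (weight is at least 8).
    (f): 11 ≥ 8 [met]
    (g): 0 < 8 [not met]
  Not every element is met, so the defendant fails to carry Stage II.2.
The analysis ends at Stage II.2; the plaintiff prevails on this issue.
Per-issue: Issue I → plaintiff; Issue II → plaintiff. The plaintiff must prevail on every issue; overall, the plaintiff prevails.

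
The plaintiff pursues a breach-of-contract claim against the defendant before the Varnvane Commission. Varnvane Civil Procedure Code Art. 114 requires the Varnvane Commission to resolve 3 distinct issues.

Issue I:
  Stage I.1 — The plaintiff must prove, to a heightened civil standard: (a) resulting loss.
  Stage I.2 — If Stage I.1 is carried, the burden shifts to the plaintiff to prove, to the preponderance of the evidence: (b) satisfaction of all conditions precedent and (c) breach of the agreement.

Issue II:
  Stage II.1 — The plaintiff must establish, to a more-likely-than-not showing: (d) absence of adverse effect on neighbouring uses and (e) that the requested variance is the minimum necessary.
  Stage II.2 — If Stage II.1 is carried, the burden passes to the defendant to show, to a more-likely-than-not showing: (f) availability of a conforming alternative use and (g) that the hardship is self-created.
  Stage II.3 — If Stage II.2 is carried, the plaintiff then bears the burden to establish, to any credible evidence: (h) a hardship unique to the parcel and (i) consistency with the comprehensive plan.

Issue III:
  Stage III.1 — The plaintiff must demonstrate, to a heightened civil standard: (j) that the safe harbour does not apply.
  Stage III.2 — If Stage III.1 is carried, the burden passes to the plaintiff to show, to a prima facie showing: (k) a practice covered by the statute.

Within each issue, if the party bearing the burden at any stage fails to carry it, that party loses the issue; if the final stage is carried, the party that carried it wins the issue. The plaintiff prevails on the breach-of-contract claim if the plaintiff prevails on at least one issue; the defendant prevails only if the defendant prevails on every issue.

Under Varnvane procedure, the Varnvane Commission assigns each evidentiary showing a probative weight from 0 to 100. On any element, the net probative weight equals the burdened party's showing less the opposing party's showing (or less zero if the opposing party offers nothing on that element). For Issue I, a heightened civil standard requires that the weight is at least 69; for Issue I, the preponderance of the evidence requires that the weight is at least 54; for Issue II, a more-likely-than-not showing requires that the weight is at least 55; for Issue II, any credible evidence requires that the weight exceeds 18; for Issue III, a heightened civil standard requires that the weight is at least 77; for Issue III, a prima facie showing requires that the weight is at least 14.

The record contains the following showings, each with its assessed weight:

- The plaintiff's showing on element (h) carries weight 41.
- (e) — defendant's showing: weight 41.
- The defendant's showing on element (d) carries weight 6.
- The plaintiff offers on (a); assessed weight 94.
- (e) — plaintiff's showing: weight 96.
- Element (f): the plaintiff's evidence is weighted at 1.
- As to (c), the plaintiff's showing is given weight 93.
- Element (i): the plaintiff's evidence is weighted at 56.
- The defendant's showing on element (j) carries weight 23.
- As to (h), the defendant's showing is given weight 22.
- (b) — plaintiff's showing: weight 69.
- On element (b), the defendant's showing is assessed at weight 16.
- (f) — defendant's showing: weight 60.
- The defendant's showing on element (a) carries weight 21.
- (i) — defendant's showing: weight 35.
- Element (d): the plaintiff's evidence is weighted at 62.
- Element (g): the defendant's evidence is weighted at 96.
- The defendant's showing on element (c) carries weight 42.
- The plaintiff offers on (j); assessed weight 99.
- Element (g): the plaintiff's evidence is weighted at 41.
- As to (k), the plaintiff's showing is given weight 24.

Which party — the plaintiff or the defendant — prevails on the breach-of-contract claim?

plaintiff

— Issue I —
At Stage I.1 the plaintiff must meet a heightened civil standard (weight is at least 69): on (a) the weight is 94 less the opposing 21 gives net 73, ≥ 69, so (a) meets the standard.
  Stage I.1 carried; the burden remains with the plaintiff.
At Stage I.2 the plaintiff must meet the preponderance of the evidence (weight is at least 54): on (b) the weight is 69 less the opposing 16 gives net 53, which does not reach 54, so (b) does not meet the standard; on (c) the weight is 93 less the opposing 42 gives net 51, which does not reach 54, so (c) does not meet the standard.
  The plaintiff does not carry Stage I.2.
The defendant prevails on this issue.
— Issue II —
Stage II.1 (plaintiff, a more-likely-than-not showing, weight is at least 55): (d) net 62−6=56 ≥ 55 — meets; (e) net 96−41=55 ≥ 55 — meets.
  Stage II.1 is satisfied; the onus moves to the defendant.
Stage II.2 (defendant, a more-likely-than-not showing, weight is at least 55): (f) net 60−1=59 ≥ 55 — meets; (g) net 96−41=55 ≥ 55 — meets.
  All elements met. The burden passes to the plaintiff.
Stage II.3 (plaintiff, any credible evidence, weight exceeds 18): (h) net 41−22=19 > 18 — meets; (i) net 56−35=21 > 18 — meets.
  All elements met at the final stage.
Every stage carried; the plaintiff prevails on this issue.
— Issue III —
Stage III.1 (plaintiff, a heightened civil standard, weight is at least 77): (j) net 99−23=76 < 77 — fails.
  The plaintiff does not carry Stage III.1.
The defendant prevails on this issue.
Per-issue: Issue I → defendant; Issue II → plaintiff; Issue III → defendant. The plaintiff must prevail on at least one issue; overall, the plaintiff prevails.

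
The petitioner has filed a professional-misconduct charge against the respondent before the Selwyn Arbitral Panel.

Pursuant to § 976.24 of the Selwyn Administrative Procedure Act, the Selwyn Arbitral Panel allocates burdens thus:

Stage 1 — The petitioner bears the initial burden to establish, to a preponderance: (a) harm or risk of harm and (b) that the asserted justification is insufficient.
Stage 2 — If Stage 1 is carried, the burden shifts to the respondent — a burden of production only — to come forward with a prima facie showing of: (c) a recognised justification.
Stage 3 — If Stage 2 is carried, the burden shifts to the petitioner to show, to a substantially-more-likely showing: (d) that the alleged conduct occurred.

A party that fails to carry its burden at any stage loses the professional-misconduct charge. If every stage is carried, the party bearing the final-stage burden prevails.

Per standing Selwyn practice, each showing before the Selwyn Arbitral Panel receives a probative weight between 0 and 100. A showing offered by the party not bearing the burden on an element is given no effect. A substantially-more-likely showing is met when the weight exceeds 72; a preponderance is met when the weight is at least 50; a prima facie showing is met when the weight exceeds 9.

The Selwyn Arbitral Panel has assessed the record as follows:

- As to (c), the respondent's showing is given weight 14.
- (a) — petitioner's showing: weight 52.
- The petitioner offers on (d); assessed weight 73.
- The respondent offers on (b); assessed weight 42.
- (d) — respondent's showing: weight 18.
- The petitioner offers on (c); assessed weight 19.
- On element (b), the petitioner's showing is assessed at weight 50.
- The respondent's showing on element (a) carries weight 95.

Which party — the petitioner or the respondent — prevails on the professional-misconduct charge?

petitioner

Stage 1 (petitioner, a preponderance, weight is at least 50): (a) 52 (respondent's 95 disregarded) ≥ 50 — meets; (b) 50 (respondent's 42 disregarded) ≥ 50 — meets.
  Stage 1 is satisfied; the onus moves to the respondent.
Stage 2 (respondent, a prima facie showing, weight exceeds 9): (c) 14 (petitioner's 19 disregarded) > 9 — meets.
  Stage 2 is satisfied; the onus moves to the petitioner.
Stage 3 (petitioner, a substantially-more-likely showing, weight exceeds 72): (d) 73 (respondent's 18 disregarded) > 72 — meets.
  All elements met at the final stage.
All stages carried — the petitioner prevails.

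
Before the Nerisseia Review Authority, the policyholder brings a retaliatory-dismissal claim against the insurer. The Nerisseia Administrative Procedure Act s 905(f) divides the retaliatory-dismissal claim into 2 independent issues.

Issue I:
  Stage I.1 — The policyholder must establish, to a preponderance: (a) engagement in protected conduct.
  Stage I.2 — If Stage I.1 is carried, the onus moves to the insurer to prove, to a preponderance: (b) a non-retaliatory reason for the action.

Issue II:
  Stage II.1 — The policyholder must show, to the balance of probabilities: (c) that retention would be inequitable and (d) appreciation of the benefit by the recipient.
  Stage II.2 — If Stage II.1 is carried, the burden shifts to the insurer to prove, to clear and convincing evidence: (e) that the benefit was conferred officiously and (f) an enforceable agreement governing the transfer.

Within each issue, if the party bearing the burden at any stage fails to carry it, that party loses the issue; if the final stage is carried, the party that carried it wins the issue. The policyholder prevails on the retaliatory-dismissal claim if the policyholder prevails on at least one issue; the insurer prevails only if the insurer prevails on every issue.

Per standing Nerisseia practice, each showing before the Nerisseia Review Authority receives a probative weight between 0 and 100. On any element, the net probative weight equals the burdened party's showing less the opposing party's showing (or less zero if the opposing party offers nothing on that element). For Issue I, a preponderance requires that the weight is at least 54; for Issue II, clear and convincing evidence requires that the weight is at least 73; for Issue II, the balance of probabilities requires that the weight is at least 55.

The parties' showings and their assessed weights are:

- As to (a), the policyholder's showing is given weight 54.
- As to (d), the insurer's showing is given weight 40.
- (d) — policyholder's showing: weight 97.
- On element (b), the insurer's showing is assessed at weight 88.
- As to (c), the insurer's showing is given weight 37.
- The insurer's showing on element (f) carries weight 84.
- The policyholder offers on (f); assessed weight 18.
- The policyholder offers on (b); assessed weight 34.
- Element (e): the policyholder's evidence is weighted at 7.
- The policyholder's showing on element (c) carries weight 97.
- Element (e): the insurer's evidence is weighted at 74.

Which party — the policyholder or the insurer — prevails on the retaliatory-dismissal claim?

policyholder

— Issue I —
At Stage I.1 the policyholder must meet a preponderance (weight is at least 54): on (a) the weight is 54, ≥ 54, so (a) meets the standard.
  Stage I.1 is satisfied; the onus moves to the insurer.
At Stage I.2 the insurer must meet a preponderance (weight is at least 54): on (b) the weight is 88 less the opposing 34 gives net 54, ≥ 54, so (b) meets the standard.
  All elements met at the final stage.
With every stage satisfied, the insurer prevails on this issue.
— Issue II —
At Stage II.1 the policyholder must meet the balance of probabilities (weight is at least 55): on (c) the weight is 97 less the opposing 37 gives net 60, which does reach 55, so (c) meets the standard; on (d) the weight is 97 less the opposing 40 gives net 57, which does reach 55, so (d) meets the standard.
  Stage II.1 carried; the burden shifts to the insurer.
At Stage II.2 the insurer must meet clear and convincing evidence (weight is at least 73): on (e) the weight is 74 less the opposing 7 gives net 67, < 73, so (e) does not meet the standard; on (f) the weight is 84 less the opposing 18 gives net 66, which does not reach 73, so (f) does not meet the standard.
  Not every element is met, so the insurer fails to carry Stage II.2.
The analysis ends at Stage II.2; the policyholder prevails on this issue.
Per-issue: Issue I → insurer; Issue II → policyholder. The policyholder must prevail on at least one issue; overall, the policyholder prevails.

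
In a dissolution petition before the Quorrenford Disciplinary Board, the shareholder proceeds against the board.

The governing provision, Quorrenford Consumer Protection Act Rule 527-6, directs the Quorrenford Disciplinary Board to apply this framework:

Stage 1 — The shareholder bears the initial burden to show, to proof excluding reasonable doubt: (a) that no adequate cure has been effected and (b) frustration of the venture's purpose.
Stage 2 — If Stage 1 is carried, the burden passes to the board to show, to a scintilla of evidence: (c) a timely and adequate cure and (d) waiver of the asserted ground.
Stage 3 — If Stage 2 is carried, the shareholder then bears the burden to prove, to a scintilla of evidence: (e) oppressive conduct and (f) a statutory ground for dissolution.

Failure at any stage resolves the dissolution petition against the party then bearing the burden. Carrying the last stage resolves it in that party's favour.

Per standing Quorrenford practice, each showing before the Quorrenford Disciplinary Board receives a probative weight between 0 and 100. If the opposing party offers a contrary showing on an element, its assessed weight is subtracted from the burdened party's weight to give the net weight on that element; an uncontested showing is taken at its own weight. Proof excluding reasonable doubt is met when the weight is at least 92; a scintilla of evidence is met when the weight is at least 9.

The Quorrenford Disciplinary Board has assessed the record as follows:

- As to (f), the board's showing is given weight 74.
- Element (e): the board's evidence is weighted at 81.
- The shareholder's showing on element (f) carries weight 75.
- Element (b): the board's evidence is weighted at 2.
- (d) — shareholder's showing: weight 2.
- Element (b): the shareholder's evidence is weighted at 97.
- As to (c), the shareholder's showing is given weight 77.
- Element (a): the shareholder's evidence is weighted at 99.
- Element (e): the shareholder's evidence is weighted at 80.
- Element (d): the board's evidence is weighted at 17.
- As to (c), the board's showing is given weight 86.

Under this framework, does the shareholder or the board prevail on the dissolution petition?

board

Stage 1 — burden on shareholder; standard: proof excluding reasonable doubt (weight is at least 92).
    (a): 99 ≥ 92 [met]
    (b): 97 − 2 = 95 ≥ 92 [met]
  Stage 1 carried; the burden shifts to the board.
Stage 2 — burden on board; standard: a scintilla of evidence (weight is at least 9).
    (c): 86 − 77 = 9 ≥ 9 [met]
    (d): 17 − 2 = 15 ≥ 9 [met]
  The board carries Stage 2; the shareholder now bears the burden.
Stage 3 — burden on shareholder; standard: a scintilla of evidence (weight is at least 9).
    (e): 80 − 81 = -1 < 9 [not met]
    (f): 75 − 74 = 1 < 9 [not met]
  The shareholder does not carry Stage 3.
The board prevails.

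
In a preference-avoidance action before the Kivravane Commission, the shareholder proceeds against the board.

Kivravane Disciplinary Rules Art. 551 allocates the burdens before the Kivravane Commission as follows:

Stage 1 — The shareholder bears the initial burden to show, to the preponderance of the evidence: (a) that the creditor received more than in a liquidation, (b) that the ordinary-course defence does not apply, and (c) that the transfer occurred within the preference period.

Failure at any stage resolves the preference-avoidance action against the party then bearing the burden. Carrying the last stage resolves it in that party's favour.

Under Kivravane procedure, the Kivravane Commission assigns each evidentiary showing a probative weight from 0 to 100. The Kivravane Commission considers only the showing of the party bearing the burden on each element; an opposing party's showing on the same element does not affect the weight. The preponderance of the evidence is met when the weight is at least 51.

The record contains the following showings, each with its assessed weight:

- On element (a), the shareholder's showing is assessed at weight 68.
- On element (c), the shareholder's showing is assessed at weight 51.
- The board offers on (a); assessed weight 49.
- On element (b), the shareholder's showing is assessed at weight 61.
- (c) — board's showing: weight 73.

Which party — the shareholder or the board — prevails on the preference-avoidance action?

Stage 1 — burden on shareholder; standard: the preponderance of the evidence (weight is at least 51).
    (a): 68 (board's 49 disregarded) ≥ 51 [met]
    (b): 61 ≥ 51 [met]
    (c): 51 (board's 73 disregarded) ≥ 51 [met]
  All elements met at the final stage.
Every stage carried; the shareholder prevails.

shareholder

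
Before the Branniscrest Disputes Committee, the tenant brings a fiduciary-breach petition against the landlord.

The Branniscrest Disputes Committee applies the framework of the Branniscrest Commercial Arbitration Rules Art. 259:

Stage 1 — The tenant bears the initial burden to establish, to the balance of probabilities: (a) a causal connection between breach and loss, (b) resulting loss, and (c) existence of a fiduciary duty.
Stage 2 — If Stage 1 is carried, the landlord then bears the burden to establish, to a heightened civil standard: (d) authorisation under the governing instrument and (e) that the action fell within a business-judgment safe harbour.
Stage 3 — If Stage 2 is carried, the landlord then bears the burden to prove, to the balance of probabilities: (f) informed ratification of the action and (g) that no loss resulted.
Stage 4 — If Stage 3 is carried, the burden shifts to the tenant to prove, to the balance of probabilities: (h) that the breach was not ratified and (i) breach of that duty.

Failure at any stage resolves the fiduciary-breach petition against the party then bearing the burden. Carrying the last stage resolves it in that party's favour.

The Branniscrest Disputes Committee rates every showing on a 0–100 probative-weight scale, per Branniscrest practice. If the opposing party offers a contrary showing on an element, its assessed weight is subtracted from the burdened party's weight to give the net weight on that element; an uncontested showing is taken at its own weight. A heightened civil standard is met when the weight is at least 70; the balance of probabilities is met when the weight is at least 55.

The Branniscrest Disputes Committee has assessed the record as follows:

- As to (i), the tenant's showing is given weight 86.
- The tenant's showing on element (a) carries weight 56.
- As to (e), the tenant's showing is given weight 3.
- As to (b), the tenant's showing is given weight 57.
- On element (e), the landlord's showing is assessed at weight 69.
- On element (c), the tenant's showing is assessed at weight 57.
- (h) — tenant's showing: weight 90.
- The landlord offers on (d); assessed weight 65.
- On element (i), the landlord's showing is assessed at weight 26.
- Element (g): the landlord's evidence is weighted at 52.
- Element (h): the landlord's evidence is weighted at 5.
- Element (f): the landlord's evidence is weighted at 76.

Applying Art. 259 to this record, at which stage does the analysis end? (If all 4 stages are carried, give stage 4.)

Stage 1 — burden on tenant; standard: the balance of probabilities (weight is at least 55).
    (a): 56 ≥ 55 [met]
    (b): 57 ≥ 55 [met]
    (c): 57 ≥ 55 [met]
  All elements met. The burden passes to the landlord.
Stage 2 — burden on landlord; standard: a heightened civil standard (weight is at least 70).
    (d): 65 < 70 [not met]
    (e): 69 − 3 = 66 < 70 [not met]
  Not every element is met, so the landlord fails to carry Stage 2.
The tenant prevails.

stage 2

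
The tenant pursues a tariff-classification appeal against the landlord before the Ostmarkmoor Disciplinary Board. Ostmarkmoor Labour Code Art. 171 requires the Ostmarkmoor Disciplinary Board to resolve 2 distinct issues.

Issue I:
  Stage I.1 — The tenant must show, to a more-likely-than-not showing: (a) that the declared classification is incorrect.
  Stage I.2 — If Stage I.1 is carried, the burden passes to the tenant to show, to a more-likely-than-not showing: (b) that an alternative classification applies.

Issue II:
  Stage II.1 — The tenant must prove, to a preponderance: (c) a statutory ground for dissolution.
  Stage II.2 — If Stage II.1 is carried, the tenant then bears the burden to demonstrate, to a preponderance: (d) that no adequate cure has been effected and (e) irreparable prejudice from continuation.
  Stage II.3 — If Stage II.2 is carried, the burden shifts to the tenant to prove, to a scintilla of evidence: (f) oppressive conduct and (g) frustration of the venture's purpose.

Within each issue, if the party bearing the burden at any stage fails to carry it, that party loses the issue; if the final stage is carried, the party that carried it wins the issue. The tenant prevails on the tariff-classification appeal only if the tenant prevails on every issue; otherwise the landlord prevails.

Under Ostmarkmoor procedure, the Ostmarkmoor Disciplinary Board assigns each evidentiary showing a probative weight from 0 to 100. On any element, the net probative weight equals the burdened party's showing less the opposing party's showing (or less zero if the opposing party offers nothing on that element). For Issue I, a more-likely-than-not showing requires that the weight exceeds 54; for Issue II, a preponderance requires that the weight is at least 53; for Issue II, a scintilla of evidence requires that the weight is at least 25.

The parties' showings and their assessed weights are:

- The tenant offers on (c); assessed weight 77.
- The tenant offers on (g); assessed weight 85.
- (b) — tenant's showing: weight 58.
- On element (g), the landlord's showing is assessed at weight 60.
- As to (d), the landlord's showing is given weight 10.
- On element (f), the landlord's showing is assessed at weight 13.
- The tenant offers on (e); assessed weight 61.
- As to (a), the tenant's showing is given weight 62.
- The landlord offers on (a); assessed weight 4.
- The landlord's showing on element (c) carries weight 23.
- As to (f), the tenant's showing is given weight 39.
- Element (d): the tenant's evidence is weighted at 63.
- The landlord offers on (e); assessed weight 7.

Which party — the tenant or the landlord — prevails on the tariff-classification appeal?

— Issue I —
Stage I.1 (tenant, a more-likely-than-not showing, weight exceeds 54): (a) net 62−4=58 > 54 — meets.
  Stage I.1 carried; the burden remains with the tenant.
Stage I.2 (tenant, a more-likely-than-not showing, weight exceeds 54): (b) 58 > 54 — meets.
  Stage I.2 carried; the final stage is satisfied.
All stages carried — the tenant prevails on this issue.
— Issue II —
At Stage II.1 the tenant must meet a preponderance (weight is at least 53): on (c) the weight is 77 less the opposing 23 gives net 54, ≥ 53, so (c) meets the standard.
  All elements met. The tenant retains the burden for Stage II.2.
At Stage II.2 the tenant must meet a preponderance (weight is at least 53): on (d) the weight is 63 less the opposing 10 gives net 53, which does reach 53, so (d) meets the standard; on (e) the weight is 61 less the opposing 7 gives net 54, which does reach 53, so (e) meets the standard.
  All elements met. The tenant retains the burden for Stage II.3.
At Stage II.3 the tenant must meet a scintilla of evidence (weight is at least 25): on (f) the weight is 39 less the opposing 13 gives net 26, ≥ 25, so (f) meets the standard; on (g) the weight is 85 less the opposing 60 gives net 25, which does reach 25, so (g) meets the standard.
  Stage II.3 carried; the final stage is satisfied.
All stages carried — the tenant prevails on this issue.
Per-issue: Issue I → tenant; Issue II → tenant. The tenant must prevail on every issue; overall, the tenant prevails.

tenant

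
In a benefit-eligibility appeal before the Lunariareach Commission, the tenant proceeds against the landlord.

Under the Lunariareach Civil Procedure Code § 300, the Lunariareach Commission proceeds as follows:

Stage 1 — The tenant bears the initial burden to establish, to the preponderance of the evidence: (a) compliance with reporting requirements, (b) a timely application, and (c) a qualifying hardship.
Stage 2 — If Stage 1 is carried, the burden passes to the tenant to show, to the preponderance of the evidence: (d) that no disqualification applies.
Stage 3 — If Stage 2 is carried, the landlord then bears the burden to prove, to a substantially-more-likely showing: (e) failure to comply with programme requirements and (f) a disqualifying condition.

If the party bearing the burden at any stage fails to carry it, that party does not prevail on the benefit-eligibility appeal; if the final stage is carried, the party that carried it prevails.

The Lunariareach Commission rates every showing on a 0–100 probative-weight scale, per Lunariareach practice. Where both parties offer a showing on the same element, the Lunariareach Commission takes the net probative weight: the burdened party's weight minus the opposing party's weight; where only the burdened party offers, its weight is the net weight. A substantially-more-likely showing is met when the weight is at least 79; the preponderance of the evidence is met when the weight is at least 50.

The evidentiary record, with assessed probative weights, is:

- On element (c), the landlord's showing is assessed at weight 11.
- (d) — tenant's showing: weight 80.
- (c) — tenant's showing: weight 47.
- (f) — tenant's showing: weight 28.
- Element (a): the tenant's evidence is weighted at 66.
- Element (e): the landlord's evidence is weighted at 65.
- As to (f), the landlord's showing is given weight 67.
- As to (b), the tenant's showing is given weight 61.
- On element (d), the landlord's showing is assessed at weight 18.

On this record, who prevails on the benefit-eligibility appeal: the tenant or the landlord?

landlord

Stage 1 (tenant, the preponderance of the evidence, weight is at least 50): (a) 66 ≥ 50 — meets; (b) 61 ≥ 50 — meets; (c) net 47−11=36 < 50 — fails.
  Not every element is met, so the tenant fails to carry Stage 1.
So the landlord prevails.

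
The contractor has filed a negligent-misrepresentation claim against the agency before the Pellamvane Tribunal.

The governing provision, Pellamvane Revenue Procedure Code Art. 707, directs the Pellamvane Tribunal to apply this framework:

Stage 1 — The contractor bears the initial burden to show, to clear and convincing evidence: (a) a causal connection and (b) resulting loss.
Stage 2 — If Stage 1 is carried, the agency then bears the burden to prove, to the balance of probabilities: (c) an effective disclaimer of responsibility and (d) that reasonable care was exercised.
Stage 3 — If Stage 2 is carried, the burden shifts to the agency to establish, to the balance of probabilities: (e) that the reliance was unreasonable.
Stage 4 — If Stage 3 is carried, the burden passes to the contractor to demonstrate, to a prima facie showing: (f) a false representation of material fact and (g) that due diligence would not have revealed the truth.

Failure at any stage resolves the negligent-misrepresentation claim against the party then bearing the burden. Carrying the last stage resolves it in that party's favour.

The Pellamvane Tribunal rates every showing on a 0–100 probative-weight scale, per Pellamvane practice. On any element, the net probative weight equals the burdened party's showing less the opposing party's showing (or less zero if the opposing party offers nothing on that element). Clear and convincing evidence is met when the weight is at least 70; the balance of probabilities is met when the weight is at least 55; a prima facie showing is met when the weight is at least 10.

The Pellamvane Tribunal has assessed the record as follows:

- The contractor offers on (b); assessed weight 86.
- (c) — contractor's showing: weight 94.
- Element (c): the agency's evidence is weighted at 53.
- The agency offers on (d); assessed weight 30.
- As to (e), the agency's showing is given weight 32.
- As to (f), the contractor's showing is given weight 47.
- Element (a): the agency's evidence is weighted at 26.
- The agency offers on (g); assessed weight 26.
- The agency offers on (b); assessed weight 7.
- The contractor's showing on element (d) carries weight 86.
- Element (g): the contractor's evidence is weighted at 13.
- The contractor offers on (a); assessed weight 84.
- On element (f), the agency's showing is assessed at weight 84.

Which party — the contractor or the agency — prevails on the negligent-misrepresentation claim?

agency

Stage 1 (contractor, clear and convincing evidence, weight is at least 70): (a) net 84−26=58 < 70 — fails; (b) net 86−7=79 ≥ 70 — meets.
  The contractor does not carry Stage 1.
The agency prevails.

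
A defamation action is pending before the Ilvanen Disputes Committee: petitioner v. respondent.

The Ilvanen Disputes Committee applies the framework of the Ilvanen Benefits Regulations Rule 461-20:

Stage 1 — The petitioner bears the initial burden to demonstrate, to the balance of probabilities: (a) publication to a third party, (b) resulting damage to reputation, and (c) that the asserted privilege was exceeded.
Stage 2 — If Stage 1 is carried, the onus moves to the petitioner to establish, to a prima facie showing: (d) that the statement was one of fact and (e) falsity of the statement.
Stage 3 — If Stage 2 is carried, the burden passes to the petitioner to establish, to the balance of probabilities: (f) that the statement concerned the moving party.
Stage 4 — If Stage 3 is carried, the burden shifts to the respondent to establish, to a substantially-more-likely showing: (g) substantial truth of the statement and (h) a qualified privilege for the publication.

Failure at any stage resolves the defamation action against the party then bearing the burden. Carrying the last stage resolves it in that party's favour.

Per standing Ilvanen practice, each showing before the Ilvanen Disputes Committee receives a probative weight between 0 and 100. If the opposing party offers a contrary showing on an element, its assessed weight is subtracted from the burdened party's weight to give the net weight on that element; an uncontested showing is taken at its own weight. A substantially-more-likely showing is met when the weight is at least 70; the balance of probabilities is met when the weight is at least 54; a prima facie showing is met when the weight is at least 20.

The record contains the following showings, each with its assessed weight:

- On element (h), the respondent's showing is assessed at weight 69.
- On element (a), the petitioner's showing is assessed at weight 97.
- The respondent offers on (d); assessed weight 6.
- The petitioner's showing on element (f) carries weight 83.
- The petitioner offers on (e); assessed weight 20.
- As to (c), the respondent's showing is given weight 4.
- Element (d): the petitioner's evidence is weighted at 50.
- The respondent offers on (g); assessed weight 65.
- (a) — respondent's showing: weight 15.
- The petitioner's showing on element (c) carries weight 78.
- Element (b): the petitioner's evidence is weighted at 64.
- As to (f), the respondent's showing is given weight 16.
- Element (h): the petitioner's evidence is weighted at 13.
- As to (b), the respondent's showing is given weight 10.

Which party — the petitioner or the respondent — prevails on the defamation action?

petitioner

At Stage 1 the petitioner must meet the balance of probabilities (weight is at least 54): on (a) the weight is 97 less the opposing 15 gives net 82, ≥ 54, so (a) meets the standard; on (b) the weight is 64 less the opposing 10 gives net 54, which does reach 54, so (b) meets the standard; on (c) the weight is 78 less the opposing 4 gives net 74, ≥ 54, so (c) meets the standard.
  Stage 1 carried; the burden remains with the petitioner.
At Stage 2 the petitioner must meet a prima facie showing (weight is at least 20): on (d) the weight is 50 less the opposing 6 gives net 44, which does reach 20, so (d) meets the standard; on (e) the weight is 20, which does reach 20, so (e) meets the standard.
  Stage 2 is satisfied; the petitioner continues to bear the burden.
At Stage 3 the petitioner must meet the balance of probabilities (weight is at least 54): on (f) the weight is 83 less the opposing 16 gives net 67, ≥ 54, so (f) meets the standard.
  Stage 3 carried; the burden shifts to the respondent.
At Stage 4 the respondent must meet a substantially-more-likely showing (weight is at least 70): on (g) the weight is 65, < 70, so (g) does not meet the standard; on (h) the weight is 69 less the opposing 13 gives net 56, which does not reach 70, so (h) does not meet the standard.
  Stage 4 not carried; the respondent fails its burden.
The analysis ends at Stage 4; the petitioner prevails.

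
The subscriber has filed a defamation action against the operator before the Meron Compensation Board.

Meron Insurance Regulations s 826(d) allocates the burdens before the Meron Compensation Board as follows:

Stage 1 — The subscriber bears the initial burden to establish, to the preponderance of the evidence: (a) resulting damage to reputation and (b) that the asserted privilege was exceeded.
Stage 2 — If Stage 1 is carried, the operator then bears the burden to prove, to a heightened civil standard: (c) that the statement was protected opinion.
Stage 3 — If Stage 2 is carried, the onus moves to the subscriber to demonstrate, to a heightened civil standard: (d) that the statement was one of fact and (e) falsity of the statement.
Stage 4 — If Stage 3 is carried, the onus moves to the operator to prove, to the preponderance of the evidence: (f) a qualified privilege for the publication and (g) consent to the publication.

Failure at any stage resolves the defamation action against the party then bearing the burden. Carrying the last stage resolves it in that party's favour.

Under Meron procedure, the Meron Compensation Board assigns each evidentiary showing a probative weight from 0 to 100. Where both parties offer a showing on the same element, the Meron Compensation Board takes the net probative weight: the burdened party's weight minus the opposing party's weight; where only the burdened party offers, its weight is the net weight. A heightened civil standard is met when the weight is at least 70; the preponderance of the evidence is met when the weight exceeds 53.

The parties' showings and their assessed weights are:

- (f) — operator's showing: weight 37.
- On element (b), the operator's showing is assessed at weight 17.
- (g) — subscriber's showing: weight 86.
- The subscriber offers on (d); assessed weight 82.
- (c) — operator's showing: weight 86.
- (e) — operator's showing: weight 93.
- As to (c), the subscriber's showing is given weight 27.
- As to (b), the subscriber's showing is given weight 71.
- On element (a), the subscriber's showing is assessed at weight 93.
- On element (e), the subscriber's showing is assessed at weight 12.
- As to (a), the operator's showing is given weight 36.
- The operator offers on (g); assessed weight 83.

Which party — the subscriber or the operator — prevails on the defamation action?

At Stage 1 the subscriber must meet the preponderance of the evidence (weight exceeds 53): on (a) the weight is 93 less the opposing 36 gives net 57, which does exceed 53, so (a) meets the standard; on (b) the weight is 71 less the opposing 17 gives net 54, which does exceed 53, so (b) meets the standard.
  All elements met. The burden passes to the operator.
At Stage 2 the operator must meet a heightened civil standard (weight is at least 70): on (c) the weight is 86 less the opposing 27 gives net 59, < 70, so (c) does not meet the standard.
  Not every element is met, so the operator fails to carry Stage 2.
So the subscriber prevails.

subscriber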